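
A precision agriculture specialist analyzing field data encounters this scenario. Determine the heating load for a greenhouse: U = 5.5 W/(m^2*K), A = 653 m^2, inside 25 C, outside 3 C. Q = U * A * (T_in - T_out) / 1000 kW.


dT = 25 - (3) = 22 K
Q = U * A * dT
  = 5.5 * 653 * 22
  = 79013 W = 79.01 kW


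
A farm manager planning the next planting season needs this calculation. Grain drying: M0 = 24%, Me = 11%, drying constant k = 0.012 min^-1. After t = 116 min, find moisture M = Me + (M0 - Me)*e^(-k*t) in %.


M = Me + (M0 - Me) * e^(-k*t)
  = 11 + (24 - 11) * e^(-0.012*116)
  = 11 + 13 * e^(-1.392)
  = 11 + 13 * 0.24858
  = 11 + 3.2315
  = 14.23%


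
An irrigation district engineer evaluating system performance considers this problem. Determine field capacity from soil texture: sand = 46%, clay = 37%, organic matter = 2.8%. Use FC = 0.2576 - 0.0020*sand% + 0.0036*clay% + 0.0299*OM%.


FC = 0.2576 - 0.0020*46 + 0.0036*37 + 0.0299*2.8
   = 0.2576 - 0.0920 + 0.1332 + 0.0837
   = 0.3825


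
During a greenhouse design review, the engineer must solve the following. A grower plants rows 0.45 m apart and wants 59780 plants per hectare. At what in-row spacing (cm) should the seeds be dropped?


spacing = 10000 / (row_sp * density)
        = 10000 / (0.45 * 59780)
        = 10000 / 26901
        = 0.37173 m = 37.17 cm


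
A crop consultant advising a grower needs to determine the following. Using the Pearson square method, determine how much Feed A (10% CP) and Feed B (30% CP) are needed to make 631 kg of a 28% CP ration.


parts_A = CP_b - target = 30 - 28 = 2
parts_B = target - CP_a = 28 - 10 = 18
total_parts = 2 + 18 = 20
Feed A = 631 * 2 / 20 = 63.10 kg
Feed B = 631 * 18 / 20 = 567.90 kg

63.10 kg


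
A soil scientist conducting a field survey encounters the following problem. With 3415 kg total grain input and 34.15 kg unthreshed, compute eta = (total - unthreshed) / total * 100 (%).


eta = (total - unthreshed) / total * 100
    = (3415 - 34.15) / 3415 * 100
    = 3380.85 / 3415 * 100
    = 99%


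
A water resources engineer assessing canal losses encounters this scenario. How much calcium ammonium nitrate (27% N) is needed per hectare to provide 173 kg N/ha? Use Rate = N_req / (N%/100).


Rate = N_required / (N_content / 100)
     = 173 / (27 / 100)
     = 173 / 0.27
     = 640.74 kg/ha


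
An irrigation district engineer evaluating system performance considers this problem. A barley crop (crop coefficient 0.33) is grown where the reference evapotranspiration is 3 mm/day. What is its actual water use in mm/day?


ETc = Kc * ET0
    = 0.33 * 3
    = 0.99 mm/day


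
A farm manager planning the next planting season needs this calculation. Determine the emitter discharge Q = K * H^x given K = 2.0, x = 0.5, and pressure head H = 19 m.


Q = K * H^x
  = 2.0 * 19^0.5
  = 2.0 * 4.3589
  = 8.72 L/h


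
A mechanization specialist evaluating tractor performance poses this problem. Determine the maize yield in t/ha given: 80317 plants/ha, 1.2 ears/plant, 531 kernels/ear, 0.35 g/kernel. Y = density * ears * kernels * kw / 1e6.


Y = density * ears * kernels * kw
  = 80317 * 1.2 * 531 * 0.35 g/ha
  = 17912297.34 g/ha
  = 17912.30 kg/ha = 17.91 t/ha


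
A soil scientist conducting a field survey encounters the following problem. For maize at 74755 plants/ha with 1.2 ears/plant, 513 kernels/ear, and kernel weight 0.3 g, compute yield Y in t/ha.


Y = density * ears * kernels * kw
  = 74755 * 1.2 * 513 * 0.3 g/ha
  = 13805753.40 g/ha
  = 13805.75 kg/ha = 13.81 t/ha


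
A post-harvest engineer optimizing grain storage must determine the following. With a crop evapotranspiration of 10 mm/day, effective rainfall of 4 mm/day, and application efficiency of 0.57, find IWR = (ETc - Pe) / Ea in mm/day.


IWR = (ETc - Pe) / Ea
    = (10 - 4) / 0.57
    = 6 / 0.57
    = 10.53 mm/day


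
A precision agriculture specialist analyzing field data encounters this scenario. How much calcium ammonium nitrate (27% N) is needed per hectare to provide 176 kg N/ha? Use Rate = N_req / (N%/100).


Rate = N_required / (N_content / 100)
     = 176 / (27 / 100)
     = 176 / 0.27
     = 651.85 kg/ha


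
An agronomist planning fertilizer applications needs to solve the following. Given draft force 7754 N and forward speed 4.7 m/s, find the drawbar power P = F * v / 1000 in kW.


P = F * v / 1000
  = 7754 * 4.7 / 1000
  = 36443.80 / 1000
  = 36.44 kW


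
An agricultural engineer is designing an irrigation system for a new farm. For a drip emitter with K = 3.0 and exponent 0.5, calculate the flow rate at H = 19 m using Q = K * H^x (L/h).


Q = K * H^x
  = 3.0 * 19^0.5
  = 3.0 * 4.3589
  = 13.08 L/h


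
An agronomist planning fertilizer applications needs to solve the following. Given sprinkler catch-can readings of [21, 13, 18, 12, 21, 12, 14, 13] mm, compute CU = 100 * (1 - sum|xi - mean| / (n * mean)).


xbar = 124 / 8 = 15.500
sum|xi - xbar| = 27
CU = 100 * (1 - 27 / (8 * 15.500))
   = 100 * (1 - 0.2177)
   = 78.23%


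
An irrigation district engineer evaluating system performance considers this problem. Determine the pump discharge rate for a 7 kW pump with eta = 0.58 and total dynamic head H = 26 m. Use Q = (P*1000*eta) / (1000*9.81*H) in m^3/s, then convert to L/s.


Q = (P * 1000 * eta) / (rho * g * H)
  = (7 * 1000 * 0.58) / (1000 * 9.81 * 26)
  = 4060 / 255060
  = 0.01592 m^3/s = 15.92 L/s


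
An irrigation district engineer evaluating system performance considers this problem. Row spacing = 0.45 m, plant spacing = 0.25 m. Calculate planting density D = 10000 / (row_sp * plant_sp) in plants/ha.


D = 10000 / (row_sp * plant_sp)
  = 10000 / (0.45 * 0.25)
  = 10000 / 0.1125
  = 88888.89 plants/ha


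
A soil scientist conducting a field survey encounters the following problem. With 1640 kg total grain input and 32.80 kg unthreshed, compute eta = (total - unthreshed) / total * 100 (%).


eta = (total - unthreshed) / total * 100
    = (1640 - 32.80) / 1640 * 100
    = 1607.20 / 1640 * 100
    = 98%


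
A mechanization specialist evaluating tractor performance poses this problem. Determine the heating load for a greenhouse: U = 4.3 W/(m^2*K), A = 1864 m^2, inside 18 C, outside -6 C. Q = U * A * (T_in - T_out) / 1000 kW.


dT = 18 - (-6) = 24 K
Q = U * A * dT
  = 4.3 * 1864 * 24
  = 192364.80 W = 192.36 kW


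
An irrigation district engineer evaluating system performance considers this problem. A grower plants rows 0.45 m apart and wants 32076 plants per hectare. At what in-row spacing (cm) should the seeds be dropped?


spacing = 10000 / (row_sp * density)
        = 10000 / (0.45 * 32076)
        = 10000 / 14434.20
        = 0.69280 m = 69.28 cm


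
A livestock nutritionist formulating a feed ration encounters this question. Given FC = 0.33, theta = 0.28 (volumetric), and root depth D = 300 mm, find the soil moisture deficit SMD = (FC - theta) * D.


SMD = (FC - theta) * D
    = (0.33 - 0.28) * 300
    = 0.050 * 300
    = 15 mm


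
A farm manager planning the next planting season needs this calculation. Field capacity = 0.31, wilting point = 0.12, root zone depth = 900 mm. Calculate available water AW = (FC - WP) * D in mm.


AW = (FC - WP) * D
   = (0.31 - 0.12) * 900
   = 0.19 * 900
   = 171 mm


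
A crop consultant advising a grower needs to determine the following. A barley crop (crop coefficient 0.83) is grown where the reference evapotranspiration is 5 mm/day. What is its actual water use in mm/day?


ETc = Kc * ET0
    = 0.83 * 5
    = 4.15 mm/day


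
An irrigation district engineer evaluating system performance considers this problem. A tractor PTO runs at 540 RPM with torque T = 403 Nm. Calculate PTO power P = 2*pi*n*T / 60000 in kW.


P = 2*pi*n*T / 60000
  = 2*pi * 540 * 403 / 60000
  = 1367346.79 / 60000
  = 22.79 kW


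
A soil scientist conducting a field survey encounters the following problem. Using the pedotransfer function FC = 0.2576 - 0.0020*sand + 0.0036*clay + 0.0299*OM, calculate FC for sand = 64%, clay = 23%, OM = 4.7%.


FC = 0.2576 - 0.0020*64 + 0.0036*23 + 0.0299*4.7
   = 0.2576 - 0.1280 + 0.0828 + 0.1405
   = 0.3529


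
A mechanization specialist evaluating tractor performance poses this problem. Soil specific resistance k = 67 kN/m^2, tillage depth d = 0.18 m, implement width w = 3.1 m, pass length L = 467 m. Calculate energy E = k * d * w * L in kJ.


E = k * d * w * L
  = 67 * 0.18 * 3.1 * 467
  = 17459.26 kJ


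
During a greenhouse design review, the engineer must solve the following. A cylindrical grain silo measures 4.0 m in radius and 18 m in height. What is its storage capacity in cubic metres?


V = pi * r^2 * h
  = pi * 4.0^2 * 18
  = pi * 16 * 18
  = 904.78 m^3


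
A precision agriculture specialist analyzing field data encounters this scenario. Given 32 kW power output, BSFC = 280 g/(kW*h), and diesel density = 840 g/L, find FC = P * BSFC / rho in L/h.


FC = P * BSFC / rho_fuel
   = 32 * 280 / 840
   = 8960 / 840
   = 10.67 L/h


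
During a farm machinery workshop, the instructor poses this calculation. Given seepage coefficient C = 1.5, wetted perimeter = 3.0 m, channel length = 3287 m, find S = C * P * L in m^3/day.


S = C * P * L
  = 1.5 * 3.0 * 3287
  = 14791.50 m^3/day


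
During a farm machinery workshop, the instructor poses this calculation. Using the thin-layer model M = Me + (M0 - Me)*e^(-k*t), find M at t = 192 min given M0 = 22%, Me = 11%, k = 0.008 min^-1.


M = Me + (M0 - Me) * e^(-k*t)
  = 11 + (22 - 11) * e^(-0.008*192)
  = 11 + 11 * e^(-1.536)
  = 11 + 11 * 0.21524
  = 11 + 2.3676
  = 13.37%


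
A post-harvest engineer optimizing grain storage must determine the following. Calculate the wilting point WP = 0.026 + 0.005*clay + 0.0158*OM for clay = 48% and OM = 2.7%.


WP = 0.026 + 0.005*48 + 0.0158*2.7
   = 0.026 + 0.2400 + 0.0427
   = 0.3087


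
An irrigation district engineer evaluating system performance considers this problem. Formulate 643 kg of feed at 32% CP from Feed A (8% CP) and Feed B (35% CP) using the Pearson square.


parts_A = CP_b - target = 35 - 32 = 3
parts_B = target - CP_a = 32 - 8 = 24
total_parts = 3 + 24 = 27
Feed A = 643 * 3 / 27 = 71.44 kg
Feed B = 643 * 24 / 27 = 571.56 kg

71.44 kg


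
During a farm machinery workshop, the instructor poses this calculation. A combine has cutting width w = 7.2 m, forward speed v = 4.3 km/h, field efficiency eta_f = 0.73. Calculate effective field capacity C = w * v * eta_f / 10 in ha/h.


C = w * v * eta_f / 10
  = 7.2 * 4.3 * 0.73 / 10
  = 22.60 / 10
  = 2.26 ha/h


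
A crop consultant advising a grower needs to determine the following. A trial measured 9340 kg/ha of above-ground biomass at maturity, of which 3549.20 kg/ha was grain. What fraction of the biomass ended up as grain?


HI = grain_yield / biomass
   = 3549.20 / 9340
   = 0.38


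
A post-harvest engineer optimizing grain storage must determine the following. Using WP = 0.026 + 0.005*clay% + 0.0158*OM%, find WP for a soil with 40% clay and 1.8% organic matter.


WP = 0.026 + 0.005*40 + 0.0158*1.8
   = 0.026 + 0.2000 + 0.0284
   = 0.2544


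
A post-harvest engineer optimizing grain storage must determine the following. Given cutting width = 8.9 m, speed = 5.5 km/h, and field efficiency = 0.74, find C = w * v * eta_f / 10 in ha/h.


C = w * v * eta_f / 10
  = 8.9 * 5.5 * 0.74 / 10
  = 36.22 / 10
  = 3.62 ha/h


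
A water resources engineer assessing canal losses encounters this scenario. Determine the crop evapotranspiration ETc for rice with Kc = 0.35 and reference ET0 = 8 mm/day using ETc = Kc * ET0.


ETc = Kc * ET0
    = 0.35 * 8
    = 2.80 mm/day


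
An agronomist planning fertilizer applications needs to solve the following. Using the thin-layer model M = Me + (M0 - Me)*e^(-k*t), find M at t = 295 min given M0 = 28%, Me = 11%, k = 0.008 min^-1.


M = Me + (M0 - Me) * e^(-k*t)
  = 11 + (28 - 11) * e^(-0.008*295)
  = 11 + 17 * e^(-2.360)
  = 11 + 17 * 0.09442
  = 11 + 1.6051
  = 12.61%


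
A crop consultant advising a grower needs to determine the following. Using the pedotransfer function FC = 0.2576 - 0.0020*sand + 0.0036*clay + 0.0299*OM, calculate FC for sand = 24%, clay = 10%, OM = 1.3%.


FC = 0.2576 - 0.0020*24 + 0.0036*10 + 0.0299*1.3
   = 0.2576 - 0.0480 + 0.0360 + 0.0389
   = 0.2845


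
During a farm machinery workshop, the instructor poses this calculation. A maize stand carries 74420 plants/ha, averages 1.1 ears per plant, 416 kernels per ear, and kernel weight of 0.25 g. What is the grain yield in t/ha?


Y = density * ears * kernels * kw
  = 74420 * 1.1 * 416 * 0.25 g/ha
  = 8513648 g/ha
  = 8513.65 kg/ha = 8.51 t/ha


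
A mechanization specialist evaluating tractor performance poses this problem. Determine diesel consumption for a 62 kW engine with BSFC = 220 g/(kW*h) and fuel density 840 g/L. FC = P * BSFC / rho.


FC = P * BSFC / rho_fuel
   = 62 * 220 / 840
   = 13640 / 840
   = 16.24 L/h


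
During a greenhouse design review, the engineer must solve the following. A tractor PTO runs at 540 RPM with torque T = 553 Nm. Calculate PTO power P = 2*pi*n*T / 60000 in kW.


P = 2*pi*n*T / 60000
  = 2*pi * 540 * 553 / 60000
  = 1876284.80 / 60000
  = 31.27 kW


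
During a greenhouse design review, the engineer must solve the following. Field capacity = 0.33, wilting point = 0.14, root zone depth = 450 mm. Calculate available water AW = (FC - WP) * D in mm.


AW = (FC - WP) * D
   = (0.33 - 0.14) * 450
   = 0.19 * 450
   = 85.50 mm


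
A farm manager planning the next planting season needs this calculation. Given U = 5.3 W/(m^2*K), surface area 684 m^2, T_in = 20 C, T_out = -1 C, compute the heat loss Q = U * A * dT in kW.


dT = 20 - (-1) = 21 K
Q = U * A * dT
  = 5.3 * 684 * 21
  = 76129.20 W = 76.13 kW


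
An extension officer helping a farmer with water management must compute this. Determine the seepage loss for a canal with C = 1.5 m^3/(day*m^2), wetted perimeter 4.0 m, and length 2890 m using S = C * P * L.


S = C * P * L
  = 1.5 * 4.0 * 2890
  = 17340 m^3/day


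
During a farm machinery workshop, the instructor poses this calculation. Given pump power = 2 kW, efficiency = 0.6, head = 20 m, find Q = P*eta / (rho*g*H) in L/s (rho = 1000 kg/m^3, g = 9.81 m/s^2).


Q = (P * 1000 * eta) / (rho * g * H)
  = (2 * 1000 * 0.6) / (1000 * 9.81 * 20)
  = 1200 / 196200
  = 0.00612 m^3/s = 6.12 L/s


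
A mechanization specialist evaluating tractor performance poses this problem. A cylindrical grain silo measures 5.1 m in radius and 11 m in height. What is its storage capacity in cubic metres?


V = pi * r^2 * h
  = pi * 5.1^2 * 11
  = pi * 26.01 * 11
  = 898.84 m^3


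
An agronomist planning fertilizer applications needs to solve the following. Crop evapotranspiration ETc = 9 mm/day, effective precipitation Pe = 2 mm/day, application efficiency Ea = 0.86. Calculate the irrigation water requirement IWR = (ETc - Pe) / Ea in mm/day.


IWR = (ETc - Pe) / Ea
    = (9 - 2) / 0.86
    = 7 / 0.86
    = 8.14 mm/day


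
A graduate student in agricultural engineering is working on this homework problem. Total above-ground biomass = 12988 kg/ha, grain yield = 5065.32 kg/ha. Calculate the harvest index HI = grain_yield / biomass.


HI = grain_yield / biomass
   = 5065.32 / 12988
   = 0.39


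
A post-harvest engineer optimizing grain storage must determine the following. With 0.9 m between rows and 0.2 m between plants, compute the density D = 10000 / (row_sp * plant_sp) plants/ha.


D = 10000 / (row_sp * plant_sp)
  = 10000 / (0.9 * 0.2)
  = 10000 / 0.1800
  = 55555.56 plants/ha


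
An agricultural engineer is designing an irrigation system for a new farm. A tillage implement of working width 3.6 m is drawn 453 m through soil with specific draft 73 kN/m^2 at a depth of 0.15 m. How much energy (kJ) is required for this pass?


E = k * d * w * L
  = 73 * 0.15 * 3.6 * 453
  = 17857.26 kJ


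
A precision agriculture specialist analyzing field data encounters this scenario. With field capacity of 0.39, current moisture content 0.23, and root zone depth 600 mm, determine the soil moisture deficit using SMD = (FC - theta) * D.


SMD = (FC - theta) * D
    = (0.39 - 0.23) * 600
    = 0.160 * 600
    = 96 mm


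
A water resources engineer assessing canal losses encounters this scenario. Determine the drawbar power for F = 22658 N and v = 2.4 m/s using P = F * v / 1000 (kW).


P = F * v / 1000
  = 22658 * 2.4 / 1000
  = 54379.20 / 1000
  = 54.38 kW


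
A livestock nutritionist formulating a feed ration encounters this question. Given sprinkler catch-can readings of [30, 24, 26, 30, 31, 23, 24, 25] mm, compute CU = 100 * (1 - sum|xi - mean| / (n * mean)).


xbar = 213 / 8 = 26.625
sum|xi - xbar| = 22.250
CU = 100 * (1 - 22.250 / (8 * 26.625))
   = 100 * (1 - 0.1045)
   = 89.55%


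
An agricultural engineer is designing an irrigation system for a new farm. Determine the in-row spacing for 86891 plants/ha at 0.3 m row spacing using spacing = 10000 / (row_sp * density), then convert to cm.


spacing = 10000 / (row_sp * density)
        = 10000 / (0.3 * 86891)
        = 10000 / 26067.30
        = 0.38362 m = 38.36 cm


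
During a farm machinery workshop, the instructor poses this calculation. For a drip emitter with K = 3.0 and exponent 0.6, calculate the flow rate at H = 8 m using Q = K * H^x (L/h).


Q = K * H^x
  = 3.0 * 8^0.6
  = 3.0 * 3.4822
  = 10.45 L/h


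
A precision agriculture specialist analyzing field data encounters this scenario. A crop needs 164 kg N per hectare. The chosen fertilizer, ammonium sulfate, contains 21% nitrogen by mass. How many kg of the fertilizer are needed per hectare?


Rate = N_required / (N_content / 100)
     = 164 / (21 / 100)
     = 164 / 0.21
     = 780.95 kg/ha


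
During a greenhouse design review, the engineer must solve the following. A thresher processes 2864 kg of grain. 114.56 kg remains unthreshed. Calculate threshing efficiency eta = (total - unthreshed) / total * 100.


eta = (total - unthreshed) / total * 100
    = (2864 - 114.56) / 2864 * 100
    = 2749.44 / 2864 * 100
    = 96%


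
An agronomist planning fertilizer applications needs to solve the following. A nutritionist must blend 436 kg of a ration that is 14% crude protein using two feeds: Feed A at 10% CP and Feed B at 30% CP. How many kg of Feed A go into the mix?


parts_A = CP_b - target = 30 - 14 = 16
parts_B = target - CP_a = 14 - 10 = 4
total_parts = 16 + 4 = 20
Feed A = 436 * 16 / 20 = 348.80 kg
Feed B = 436 * 4 / 20 = 87.20 kg

348.80 kg


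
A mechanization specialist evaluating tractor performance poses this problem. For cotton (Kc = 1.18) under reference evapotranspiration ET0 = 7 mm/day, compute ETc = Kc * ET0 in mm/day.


ETc = Kc * ET0
    = 1.18 * 7
    = 8.26 mm/day


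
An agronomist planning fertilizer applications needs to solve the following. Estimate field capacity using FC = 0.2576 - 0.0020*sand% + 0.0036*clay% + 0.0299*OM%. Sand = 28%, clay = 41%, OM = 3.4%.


FC = 0.2576 - 0.0020*28 + 0.0036*41 + 0.0299*3.4
   = 0.2576 - 0.0560 + 0.1476 + 0.1017
   = 0.4509


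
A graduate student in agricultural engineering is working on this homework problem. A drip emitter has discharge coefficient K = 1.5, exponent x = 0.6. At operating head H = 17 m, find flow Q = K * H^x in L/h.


Q = K * H^x
  = 1.5 * 17^0.6
  = 1.5 * 5.4736
  = 8.21 L/h


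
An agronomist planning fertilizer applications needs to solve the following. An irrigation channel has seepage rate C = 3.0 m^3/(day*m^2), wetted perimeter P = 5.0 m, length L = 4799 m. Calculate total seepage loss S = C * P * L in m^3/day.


S = C * P * L
  = 3.0 * 5.0 * 4799
  = 71985 m^3/day


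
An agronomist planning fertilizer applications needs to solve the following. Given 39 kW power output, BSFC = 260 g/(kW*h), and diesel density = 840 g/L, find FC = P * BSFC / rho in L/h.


FC = P * BSFC / rho_fuel
   = 39 * 260 / 840
   = 10140 / 840
   = 12.07 L/h


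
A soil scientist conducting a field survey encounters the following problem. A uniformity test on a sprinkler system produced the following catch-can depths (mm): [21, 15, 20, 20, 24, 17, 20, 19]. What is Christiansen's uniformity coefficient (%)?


xbar = 156 / 8 = 19.500
sum|xi - xbar| = 15
CU = 100 * (1 - 15 / (8 * 19.500))
   = 100 * (1 - 0.0962)
   = 90.38%


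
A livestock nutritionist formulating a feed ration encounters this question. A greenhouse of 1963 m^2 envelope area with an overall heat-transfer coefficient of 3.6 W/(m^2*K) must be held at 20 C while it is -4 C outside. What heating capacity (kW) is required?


dT = 20 - (-4) = 24 K
Q = U * A * dT
  = 3.6 * 1963 * 24
  = 169603.20 W = 169.60 kW


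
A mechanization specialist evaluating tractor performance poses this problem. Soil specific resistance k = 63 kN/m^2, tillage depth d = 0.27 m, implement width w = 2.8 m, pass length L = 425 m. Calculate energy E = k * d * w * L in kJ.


E = k * d * w * L
  = 63 * 0.27 * 2.8 * 425
  = 20241.90 kJ


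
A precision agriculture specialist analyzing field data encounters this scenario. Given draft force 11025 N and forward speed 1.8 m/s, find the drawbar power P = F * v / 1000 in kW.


P = F * v / 1000
  = 11025 * 1.8 / 1000
  = 19845 / 1000
  = 19.85 kW


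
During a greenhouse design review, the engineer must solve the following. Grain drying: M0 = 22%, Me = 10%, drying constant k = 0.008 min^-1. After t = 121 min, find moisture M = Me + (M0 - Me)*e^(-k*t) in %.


M = Me + (M0 - Me) * e^(-k*t)
  = 10 + (22 - 10) * e^(-0.008*121)
  = 10 + 12 * e^(-0.968)
  = 10 + 12 * 0.37984
  = 10 + 4.5581
  = 14.56%


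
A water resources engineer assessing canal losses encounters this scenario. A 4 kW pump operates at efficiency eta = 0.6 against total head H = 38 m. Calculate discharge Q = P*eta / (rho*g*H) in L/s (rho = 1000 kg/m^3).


Q = (P * 1000 * eta) / (rho * g * H)
  = (4 * 1000 * 0.6) / (1000 * 9.81 * 38)
  = 2400 / 372780
  = 0.00644 m^3/s = 6.44 L/s


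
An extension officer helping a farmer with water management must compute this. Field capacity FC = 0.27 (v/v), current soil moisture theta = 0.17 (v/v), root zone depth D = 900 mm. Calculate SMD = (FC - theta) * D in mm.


SMD = (FC - theta) * D
    = (0.27 - 0.17) * 900
    = 0.100 * 900
    = 90 mm


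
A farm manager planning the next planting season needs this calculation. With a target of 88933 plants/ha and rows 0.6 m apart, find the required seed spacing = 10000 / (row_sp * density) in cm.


spacing = 10000 / (row_sp * density)
        = 10000 / (0.6 * 88933)
        = 10000 / 53359.80
        = 0.18741 m = 18.74 cm


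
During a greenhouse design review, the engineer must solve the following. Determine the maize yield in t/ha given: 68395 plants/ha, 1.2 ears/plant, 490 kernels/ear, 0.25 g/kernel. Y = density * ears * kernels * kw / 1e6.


Y = density * ears * kernels * kw
  = 68395 * 1.2 * 490 * 0.25 g/ha
  = 10054065 g/ha
  = 10054.07 kg/ha = 10.05 t/ha


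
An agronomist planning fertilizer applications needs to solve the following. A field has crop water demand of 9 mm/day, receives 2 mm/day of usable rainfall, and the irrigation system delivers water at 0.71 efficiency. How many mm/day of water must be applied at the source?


IWR = (ETc - Pe) / Ea
    = (9 - 2) / 0.71
    = 7 / 0.71
    = 9.86 mm/day


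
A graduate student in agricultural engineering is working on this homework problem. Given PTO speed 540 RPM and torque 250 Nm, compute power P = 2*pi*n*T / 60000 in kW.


P = 2*pi*n*T / 60000
  = 2*pi * 540 * 250 / 60000
  = 848230.02 / 60000
  = 14.14 kW


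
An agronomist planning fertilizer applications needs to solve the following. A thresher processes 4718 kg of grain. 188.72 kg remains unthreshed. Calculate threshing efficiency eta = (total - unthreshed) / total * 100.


eta = (total - unthreshed) / total * 100
    = (4718 - 188.72) / 4718 * 100
    = 4529.28 / 4718 * 100
    = 96%


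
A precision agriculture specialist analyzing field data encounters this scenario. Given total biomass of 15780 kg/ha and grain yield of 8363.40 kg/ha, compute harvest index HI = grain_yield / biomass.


HI = grain_yield / biomass
   = 8363.40 / 15780
   = 0.53


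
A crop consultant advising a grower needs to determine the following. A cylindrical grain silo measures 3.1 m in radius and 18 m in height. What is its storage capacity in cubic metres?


V = pi * r^2 * h
  = pi * 3.1^2 * 18
  = pi * 9.61 * 18
  = 543.43 m^3


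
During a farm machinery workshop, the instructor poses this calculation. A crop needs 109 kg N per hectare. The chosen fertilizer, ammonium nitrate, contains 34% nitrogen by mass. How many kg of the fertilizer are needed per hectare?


Rate = N_required / (N_content / 100)
     = 109 / (34 / 100)
     = 109 / 0.34
     = 320.59 kg/ha


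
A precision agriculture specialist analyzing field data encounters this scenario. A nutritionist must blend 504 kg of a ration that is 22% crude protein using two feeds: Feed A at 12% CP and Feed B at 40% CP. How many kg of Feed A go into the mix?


parts_A = CP_b - target = 40 - 22 = 18
parts_B = target - CP_a = 22 - 12 = 10
total_parts = 18 + 10 = 28
Feed A = 504 * 18 / 28 = 324 kg
Feed B = 504 * 10 / 28 = 180 kg

324 kg


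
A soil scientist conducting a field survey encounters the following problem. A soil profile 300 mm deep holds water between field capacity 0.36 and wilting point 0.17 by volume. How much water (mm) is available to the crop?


AW = (FC - WP) * D
   = (0.36 - 0.17) * 300
   = 0.19 * 300
   = 57 mm


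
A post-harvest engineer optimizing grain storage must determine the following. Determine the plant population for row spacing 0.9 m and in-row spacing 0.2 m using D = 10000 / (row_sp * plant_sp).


D = 10000 / (row_sp * plant_sp)
  = 10000 / (0.9 * 0.2)
  = 10000 / 0.1800
  = 55555.56 plants/ha


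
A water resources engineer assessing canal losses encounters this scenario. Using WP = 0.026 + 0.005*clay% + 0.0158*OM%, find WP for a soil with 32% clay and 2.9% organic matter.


WP = 0.026 + 0.005*32 + 0.0158*2.9
   = 0.026 + 0.1600 + 0.0458
   = 0.2318


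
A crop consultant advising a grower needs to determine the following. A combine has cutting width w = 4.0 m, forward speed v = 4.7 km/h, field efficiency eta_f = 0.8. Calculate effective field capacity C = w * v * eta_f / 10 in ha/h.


C = w * v * eta_f / 10
  = 4.0 * 4.7 * 0.8 / 10
  = 15.04 / 10
  = 1.50 ha/h


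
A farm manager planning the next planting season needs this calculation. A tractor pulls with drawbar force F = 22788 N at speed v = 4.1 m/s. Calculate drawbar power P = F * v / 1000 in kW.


P = F * v / 1000
  = 22788 * 4.1 / 1000
  = 93430.80 / 1000
  = 93.43 kW


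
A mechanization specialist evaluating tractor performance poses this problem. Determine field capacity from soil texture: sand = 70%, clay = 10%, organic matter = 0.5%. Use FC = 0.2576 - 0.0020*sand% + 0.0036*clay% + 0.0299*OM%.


FC = 0.2576 - 0.0020*70 + 0.0036*10 + 0.0299*0.5
   = 0.2576 - 0.1400 + 0.0360 + 0.0150
   = 0.1686


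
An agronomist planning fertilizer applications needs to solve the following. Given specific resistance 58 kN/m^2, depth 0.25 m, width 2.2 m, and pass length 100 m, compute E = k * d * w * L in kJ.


E = k * d * w * L
  = 58 * 0.25 * 2.2 * 100
  = 3190 kJ


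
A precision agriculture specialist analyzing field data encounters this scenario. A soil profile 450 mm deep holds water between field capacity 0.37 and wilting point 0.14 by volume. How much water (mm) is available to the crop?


AW = (FC - WP) * D
   = (0.37 - 0.14) * 450
   = 0.23 * 450
   = 103.50 mm


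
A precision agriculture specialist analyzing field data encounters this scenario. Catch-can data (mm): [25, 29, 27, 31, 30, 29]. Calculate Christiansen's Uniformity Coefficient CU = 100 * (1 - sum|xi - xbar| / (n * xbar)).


xbar = 171 / 6 = 28.500
sum|xi - xbar| = 10
CU = 100 * (1 - 10 / (6 * 28.500))
   = 100 * (1 - 0.0585)
   = 94.15%


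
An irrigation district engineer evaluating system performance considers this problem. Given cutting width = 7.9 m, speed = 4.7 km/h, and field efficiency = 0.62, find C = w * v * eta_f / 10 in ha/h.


C = w * v * eta_f / 10
  = 7.9 * 4.7 * 0.62 / 10
  = 23.02 / 10
  = 2.30 ha/h


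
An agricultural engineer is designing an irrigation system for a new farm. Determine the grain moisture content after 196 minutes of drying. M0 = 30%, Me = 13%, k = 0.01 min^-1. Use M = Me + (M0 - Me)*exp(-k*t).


M = Me + (M0 - Me) * e^(-k*t)
  = 13 + (30 - 13) * e^(-0.01*196)
  = 13 + 17 * e^(-1.960)
  = 13 + 17 * 0.14086
  = 13 + 2.3946
  = 15.39%


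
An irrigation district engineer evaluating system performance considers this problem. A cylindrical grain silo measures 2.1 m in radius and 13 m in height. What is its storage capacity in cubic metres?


V = pi * r^2 * h
  = pi * 2.1^2 * 13
  = pi * 4.41 * 13
  = 180.11 m^3


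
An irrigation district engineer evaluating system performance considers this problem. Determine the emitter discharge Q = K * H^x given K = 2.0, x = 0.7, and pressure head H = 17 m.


Q = K * H^x
  = 2.0 * 17^0.7
  = 2.0 * 7.2663
  = 14.53 L/h


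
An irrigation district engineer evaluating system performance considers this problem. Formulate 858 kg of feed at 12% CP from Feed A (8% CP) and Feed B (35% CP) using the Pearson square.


parts_A = CP_b - target = 35 - 12 = 23
parts_B = target - CP_a = 12 - 8 = 4
total_parts = 23 + 4 = 27
Feed A = 858 * 23 / 27 = 730.89 kg
Feed B = 858 * 4 / 27 = 127.11 kg

730.89 kg


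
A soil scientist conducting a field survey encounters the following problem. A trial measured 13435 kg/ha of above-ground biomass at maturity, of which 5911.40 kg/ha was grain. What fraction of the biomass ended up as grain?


HI = grain_yield / biomass
   = 5911.40 / 13435
   = 0.44


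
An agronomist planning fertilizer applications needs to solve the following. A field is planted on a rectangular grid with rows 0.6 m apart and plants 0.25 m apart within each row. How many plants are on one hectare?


D = 10000 / (row_sp * plant_sp)
  = 10000 / (0.6 * 0.25)
  = 10000 / 0.1500
  = 66666.67 plants/ha


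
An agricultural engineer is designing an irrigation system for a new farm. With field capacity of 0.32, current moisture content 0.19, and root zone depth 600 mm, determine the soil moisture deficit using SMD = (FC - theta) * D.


SMD = (FC - theta) * D
    = (0.32 - 0.19) * 600
    = 0.130 * 600
    = 78 mm


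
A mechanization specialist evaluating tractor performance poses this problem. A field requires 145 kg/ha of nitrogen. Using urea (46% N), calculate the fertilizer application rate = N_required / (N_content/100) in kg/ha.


Rate = N_required / (N_content / 100)
     = 145 / (46 / 100)
     = 145 / 0.46
     = 315.22 kg/ha


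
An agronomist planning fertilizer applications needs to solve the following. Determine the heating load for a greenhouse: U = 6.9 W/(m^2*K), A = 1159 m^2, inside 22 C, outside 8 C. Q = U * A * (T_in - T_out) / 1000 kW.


dT = 22 - (8) = 14 K
Q = U * A * dT
  = 6.9 * 1159 * 14
  = 111959.40 W = 111.96 kW


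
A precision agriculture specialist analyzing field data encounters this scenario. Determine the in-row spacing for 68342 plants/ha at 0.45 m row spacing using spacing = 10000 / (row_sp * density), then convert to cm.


spacing = 10000 / (row_sp * density)
        = 10000 / (0.45 * 68342)
        = 10000 / 30753.90
        = 0.32516 m = 32.52 cm


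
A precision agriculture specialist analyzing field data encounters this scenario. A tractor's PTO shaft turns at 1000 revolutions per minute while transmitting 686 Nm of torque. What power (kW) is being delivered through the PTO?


P = 2*pi*n*T / 60000
  = 2*pi * 1000 * 686 / 60000
  = 4310265.12 / 60000
  = 71.84 kW


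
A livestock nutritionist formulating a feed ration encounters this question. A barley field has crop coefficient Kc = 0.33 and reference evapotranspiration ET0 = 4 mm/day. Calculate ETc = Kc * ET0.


ETc = Kc * ET0
    = 0.33 * 4
    = 1.32 mm/day


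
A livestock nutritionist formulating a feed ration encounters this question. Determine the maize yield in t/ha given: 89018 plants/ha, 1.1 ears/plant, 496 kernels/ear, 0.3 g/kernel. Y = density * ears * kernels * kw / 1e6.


Y = density * ears * kernels * kw
  = 89018 * 1.1 * 496 * 0.3 g/ha
  = 14570466.24 g/ha
  = 14570.47 kg/ha = 14.57 t/ha


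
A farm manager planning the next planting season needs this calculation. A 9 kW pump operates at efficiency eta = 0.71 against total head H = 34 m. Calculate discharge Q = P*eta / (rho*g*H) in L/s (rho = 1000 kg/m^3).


Q = (P * 1000 * eta) / (rho * g * H)
  = (9 * 1000 * 0.71) / (1000 * 9.81 * 34)
  = 6390 / 333540
  = 0.01916 m^3/s = 19.16 L/s


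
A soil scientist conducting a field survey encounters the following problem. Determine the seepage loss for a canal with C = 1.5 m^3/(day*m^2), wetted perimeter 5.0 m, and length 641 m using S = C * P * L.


S = C * P * L
  = 1.5 * 5.0 * 641
  = 4807.50 m^3/day


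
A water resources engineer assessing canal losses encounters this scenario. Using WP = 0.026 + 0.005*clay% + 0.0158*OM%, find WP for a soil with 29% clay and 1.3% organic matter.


WP = 0.026 + 0.005*29 + 0.0158*1.3
   = 0.026 + 0.1450 + 0.0205
   = 0.1915


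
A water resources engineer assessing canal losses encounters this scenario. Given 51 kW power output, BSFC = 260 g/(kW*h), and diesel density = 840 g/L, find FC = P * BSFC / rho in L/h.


FC = P * BSFC / rho_fuel
   = 51 * 260 / 840
   = 13260 / 840
   = 15.79 L/h


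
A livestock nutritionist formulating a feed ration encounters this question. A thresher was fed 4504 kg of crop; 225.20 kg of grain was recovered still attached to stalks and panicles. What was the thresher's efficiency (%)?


eta = (total - unthreshed) / total * 100
    = (4504 - 225.20) / 4504 * 100
    = 4278.80 / 4504 * 100
    = 95%


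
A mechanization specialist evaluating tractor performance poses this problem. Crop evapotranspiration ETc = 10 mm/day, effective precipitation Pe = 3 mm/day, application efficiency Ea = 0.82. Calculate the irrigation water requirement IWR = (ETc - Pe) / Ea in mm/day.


IWR = (ETc - Pe) / Ea
    = (10 - 3) / 0.82
    = 7 / 0.82
    = 8.54 mm/day


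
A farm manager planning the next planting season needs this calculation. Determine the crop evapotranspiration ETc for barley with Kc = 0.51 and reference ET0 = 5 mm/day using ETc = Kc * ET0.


ETc = Kc * ET0
    = 0.51 * 5
    = 2.55 mm/day


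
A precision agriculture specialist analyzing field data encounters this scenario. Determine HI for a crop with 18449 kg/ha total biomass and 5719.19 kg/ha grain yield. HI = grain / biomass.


HI = grain_yield / biomass
   = 5719.19 / 18449
   = 0.31


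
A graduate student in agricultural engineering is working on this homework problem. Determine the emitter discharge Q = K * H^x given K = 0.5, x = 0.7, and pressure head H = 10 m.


Q = K * H^x
  = 0.5 * 10^0.7
  = 0.5 * 5.0119
  = 2.51 L/h


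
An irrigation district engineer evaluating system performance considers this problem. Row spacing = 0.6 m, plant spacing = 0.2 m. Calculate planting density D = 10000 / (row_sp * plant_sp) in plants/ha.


D = 10000 / (row_sp * plant_sp)
  = 10000 / (0.6 * 0.2)
  = 10000 / 0.1200
  = 83333.33 plants/ha


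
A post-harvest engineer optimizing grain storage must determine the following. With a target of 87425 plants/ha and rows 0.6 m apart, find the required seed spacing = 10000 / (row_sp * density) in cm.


spacing = 10000 / (row_sp * density)
        = 10000 / (0.6 * 87425)
        = 10000 / 52455
        = 0.19064 m = 19.06 cm


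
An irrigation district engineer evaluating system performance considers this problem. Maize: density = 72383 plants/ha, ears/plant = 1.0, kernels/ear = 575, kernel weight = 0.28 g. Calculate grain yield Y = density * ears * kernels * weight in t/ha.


Y = density * ears * kernels * kw
  = 72383 * 1.0 * 575 * 0.28 g/ha
  = 11653663.00 g/ha
  = 11653.66 kg/ha = 11.65 t/ha


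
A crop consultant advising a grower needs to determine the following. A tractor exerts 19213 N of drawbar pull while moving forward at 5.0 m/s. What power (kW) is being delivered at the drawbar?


P = F * v / 1000
  = 19213 * 5.0 / 1000
  = 96065 / 1000
  = 96.07 kW


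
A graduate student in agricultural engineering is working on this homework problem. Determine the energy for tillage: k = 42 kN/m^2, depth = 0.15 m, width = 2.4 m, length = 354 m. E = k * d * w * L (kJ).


E = k * d * w * L
  = 42 * 0.15 * 2.4 * 354
  = 5352.48 kJ


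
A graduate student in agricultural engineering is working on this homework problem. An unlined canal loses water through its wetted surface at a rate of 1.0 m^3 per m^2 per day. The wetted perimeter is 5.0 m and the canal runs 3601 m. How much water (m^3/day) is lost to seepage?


S = C * P * L
  = 1.0 * 5.0 * 3601
  = 18005 m^3/day


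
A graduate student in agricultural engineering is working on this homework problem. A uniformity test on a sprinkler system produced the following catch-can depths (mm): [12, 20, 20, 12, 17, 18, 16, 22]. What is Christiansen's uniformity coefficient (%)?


xbar = 137 / 8 = 17.125
sum|xi - xbar| = 23
CU = 100 * (1 - 23 / (8 * 17.125))
   = 100 * (1 - 0.1679)
   = 83.21%


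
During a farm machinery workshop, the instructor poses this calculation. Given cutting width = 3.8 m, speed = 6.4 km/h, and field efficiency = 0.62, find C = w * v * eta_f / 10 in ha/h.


C = w * v * eta_f / 10
  = 3.8 * 6.4 * 0.62 / 10
  = 15.08 / 10
  = 1.51 ha/h


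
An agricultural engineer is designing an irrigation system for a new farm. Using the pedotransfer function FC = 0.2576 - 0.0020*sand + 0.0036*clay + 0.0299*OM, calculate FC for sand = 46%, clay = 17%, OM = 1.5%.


FC = 0.2576 - 0.0020*46 + 0.0036*17 + 0.0299*1.5
   = 0.2576 - 0.0920 + 0.0612 + 0.0449
   = 0.2717


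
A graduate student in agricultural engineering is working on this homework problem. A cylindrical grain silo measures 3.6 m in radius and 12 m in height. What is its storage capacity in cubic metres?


V = pi * r^2 * h
  = pi * 3.6^2 * 12
  = pi * 12.96 * 12
  = 488.58 m^3


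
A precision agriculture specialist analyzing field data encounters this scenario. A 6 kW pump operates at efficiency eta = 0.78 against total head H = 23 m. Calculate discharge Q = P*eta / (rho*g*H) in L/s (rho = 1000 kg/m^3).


Q = (P * 1000 * eta) / (rho * g * H)
  = (6 * 1000 * 0.78) / (1000 * 9.81 * 23)
  = 4680 / 225630
  = 0.02074 m^3/s = 20.74 L/s


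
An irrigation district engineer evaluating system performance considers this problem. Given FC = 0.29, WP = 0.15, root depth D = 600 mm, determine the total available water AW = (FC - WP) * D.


AW = (FC - WP) * D
   = (0.29 - 0.15) * 600
   = 0.14 * 600
   = 84 mm


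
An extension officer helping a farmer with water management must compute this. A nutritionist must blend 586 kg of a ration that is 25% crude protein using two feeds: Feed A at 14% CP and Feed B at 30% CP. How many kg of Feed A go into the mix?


parts_A = CP_b - target = 30 - 25 = 5
parts_B = target - CP_a = 25 - 14 = 11
total_parts = 5 + 11 = 16
Feed A = 586 * 5 / 16 = 183.13 kg
Feed B = 586 * 11 / 16 = 402.88 kg

183.13 kg


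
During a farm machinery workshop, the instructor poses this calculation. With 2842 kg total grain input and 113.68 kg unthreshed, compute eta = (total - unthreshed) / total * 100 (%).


eta = (total - unthreshed) / total * 100
    = (2842 - 113.68) / 2842 * 100
    = 2728.32 / 2842 * 100
    = 96%


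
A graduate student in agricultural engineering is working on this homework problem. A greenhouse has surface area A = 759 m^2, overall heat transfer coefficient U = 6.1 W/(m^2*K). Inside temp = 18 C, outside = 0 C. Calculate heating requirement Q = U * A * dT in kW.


dT = 18 - (0) = 18 K
Q = U * A * dT
  = 6.1 * 759 * 18
  = 83338.20 W = 83.34 kW
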